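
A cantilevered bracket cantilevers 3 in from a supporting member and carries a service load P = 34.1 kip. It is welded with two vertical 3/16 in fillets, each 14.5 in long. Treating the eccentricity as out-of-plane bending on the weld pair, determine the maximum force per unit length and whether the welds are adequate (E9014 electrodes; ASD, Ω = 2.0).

E90XX → F_EXX = 90 ksi.
L_w = 2 × 14.5 = 29 in; section modulus (unit throat) S = 2 × L²/6 = 70.08 in².
Direct shear f_v = P/L_w = 34.1/29 = 1.176 kip/in.
Moment M = P × e = 34.1 × 3 = 102.3 kip·in; bending f_b = M/S = 1.46 kip/in.
f_max = √(f_v² + f_b²) = √(1.176² + 1.46²) = 1.874 kip/in.
r_n/Ω = (1/2.0) × 0.6 × 90 × (0.707 × 0.1875) = 3.579 kip/in → adequate.

f_max ≈ 1.87 kip/in; adequate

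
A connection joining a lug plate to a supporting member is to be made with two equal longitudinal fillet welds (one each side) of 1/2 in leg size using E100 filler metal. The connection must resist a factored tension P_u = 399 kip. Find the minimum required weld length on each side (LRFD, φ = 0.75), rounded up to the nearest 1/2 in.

E100XX → F_EXX = 100 ksi.
Throat t_e = 0.707 × 0.5 = 0.3535 in.
φr_n = 0.75 × 0.6 × 100 × 0.3535 = 15.91 kip/in.
L_req = P_u / φr_n = 399 / 15.91 = 25.08 in total.
Per side: 25.08 / 2 = 12.54 in.
Round up → use L = 13 in on each side.

L = 13 in on each side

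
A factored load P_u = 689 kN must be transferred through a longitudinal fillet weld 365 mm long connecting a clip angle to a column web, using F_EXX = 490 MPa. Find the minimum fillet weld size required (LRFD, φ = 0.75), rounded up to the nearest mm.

w = 13 mm

Total weld length L = 365 mm.
Required throat t_e = P_u / (φ × 0.6 F_EXX × L) = 689 / (0.75 × 0.6 × 490 × 365 × 10⁻³) = 8.561 mm.
Required leg w = t_e / 0.707 = 12.11 mm → use 13 mm.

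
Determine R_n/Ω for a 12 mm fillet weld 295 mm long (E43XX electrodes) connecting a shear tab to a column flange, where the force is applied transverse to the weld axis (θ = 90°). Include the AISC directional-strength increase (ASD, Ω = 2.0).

E43XX → F_EXX = 430 MPa.
t_e = 0.707 × 12 = 8.484 mm; A_we = 8.484 × 295 = 2503 mm².
Directional factor: 1.0 + 0.5 sin^1.5(90°) = 1.5.
F_nw = 0.6 × 430 × 1.5 = 387 MPa.
R_n/Ω = (387 × 2503) / 2.0 × 10⁻³ = 484.3 kN.

R_n/Ω ≈ 484 kN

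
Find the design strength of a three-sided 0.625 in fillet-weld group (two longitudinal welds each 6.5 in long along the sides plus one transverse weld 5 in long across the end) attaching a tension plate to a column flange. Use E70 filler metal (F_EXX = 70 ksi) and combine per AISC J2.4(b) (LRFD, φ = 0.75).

t_e = 0.707 × 0.625 = 0.4419 in.
R_nwl = 0.6 × 70 × 0.4419 × 13 = 241.3 kip (longitudinal, 2 welds).
R_nwt = 0.6 × 70 × 0.4419 × 5 = 92.79 kip (transverse, base value).
(i) R_nwl + R_nwt = 334.1 kip; (ii) 0.85 R_nwl + 1.5 R_nwt = 344.3 kip.
R_n = max = 344.3 kip [governs: (ii)]; φR_n = 258.2 kip.

φR_n ≈ 258 kip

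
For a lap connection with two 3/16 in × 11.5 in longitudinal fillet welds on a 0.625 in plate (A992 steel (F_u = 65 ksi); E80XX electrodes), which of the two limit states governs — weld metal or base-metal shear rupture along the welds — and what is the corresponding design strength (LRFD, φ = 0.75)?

E80XX → F_EXX = 80 ksi.
t_e = 0.707 × 0.1875 = 0.1326 in; L = 23 in.
Weld metal: φR_n = 0.75 × 0.6 × 80 × 0.1326 × 23 = 109.8 kip.
Base metal (shear rupture): φR_n = 0.75 × 0.6 × 65 × 0.625 × 23 = 420.5 kip.
Governing: weld metal.

φR_n ≈ 110 kip (weld metal governs)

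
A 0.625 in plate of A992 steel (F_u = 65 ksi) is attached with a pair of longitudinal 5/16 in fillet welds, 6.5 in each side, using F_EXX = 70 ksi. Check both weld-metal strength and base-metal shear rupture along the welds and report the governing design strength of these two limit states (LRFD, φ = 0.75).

t_e = 0.707 × 0.3125 = 0.2209 in; L = 13 in.
Weld metal: φR_n = 0.75 × 0.6 × 70 × 0.2209 × 13 = 90.47 kip.
Base metal (shear rupture): φR_n = 0.75 × 0.6 × 65 × 0.625 × 13 = 237.7 kip.
Governing: weld metal.

φR_n ≈ 90.5 kip (weld metal governs)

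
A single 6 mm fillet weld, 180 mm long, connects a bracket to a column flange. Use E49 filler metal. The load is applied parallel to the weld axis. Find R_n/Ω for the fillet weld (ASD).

R_n/Ω ≈ 112 kN

E49XX → F_EXX = 490 MPa.
Effective throat t_e = 0.707 × 6 = 4.242 mm.
Total length L = 180 mm; A_we = 4.242 × 180 = 763.6 mm².
F_nw = 0.6 F_EXX = 0.6 × 490 = 294 MPa.
R_n = 294 × 763.6 × 10⁻³ = 224.5 kN; R_n/Ω = 224.5/2.0 = 112.2 kN.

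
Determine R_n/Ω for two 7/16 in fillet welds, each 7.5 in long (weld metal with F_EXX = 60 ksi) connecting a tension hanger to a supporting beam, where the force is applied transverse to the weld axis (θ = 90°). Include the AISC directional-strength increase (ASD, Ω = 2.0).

t_e = 0.707 × 0.4375 = 0.3093 in; A_we = 0.3093 × 15 = 4.64 in².
Directional factor: 1.0 + 0.5 sin^1.5(90°) = 1.5.
F_nw = 0.6 × 60 × 1.5 = 54 ksi.
R_n/Ω = (54 × 4.64) / 2.0 = 125.3 kip.

R_n/Ω ≈ 125 kip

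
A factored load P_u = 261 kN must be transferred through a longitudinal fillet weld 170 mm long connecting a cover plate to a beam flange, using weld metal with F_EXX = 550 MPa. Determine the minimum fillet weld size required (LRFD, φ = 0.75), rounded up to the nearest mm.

Total weld length L = 170 mm.
Required throat t_e = P_u / (φ × 0.6 F_EXX × L) = 261 / (0.75 × 0.6 × 550 × 170 × 10⁻³) = 6.203 mm.
Required leg w = t_e / 0.707 = 8.774 mm → use 9 mm.

w = 9 mm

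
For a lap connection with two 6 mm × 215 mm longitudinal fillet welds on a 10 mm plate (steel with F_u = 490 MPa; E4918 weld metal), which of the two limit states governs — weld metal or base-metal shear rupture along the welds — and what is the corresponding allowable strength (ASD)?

E49XX → F_EXX = 490 MPa.
t_e = 0.707 × 6 = 4.242 mm; L = 430 mm.
Weld metal: R_n/Ω = (1/2.0) × 0.6 × 490 × 4.242 × 430 × 10⁻³ = 268.1 kN.
Base metal (shear rupture): R_n/Ω = (1/2.0) × 0.6 × 490 × 10 × 430 × 10⁻³ = 632.1 kN.
Governing: weld metal.

R_n/Ω ≈ 268 kN (weld metal governs)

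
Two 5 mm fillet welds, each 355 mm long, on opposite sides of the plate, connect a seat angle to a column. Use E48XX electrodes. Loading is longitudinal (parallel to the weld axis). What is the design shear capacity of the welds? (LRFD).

E48XX → F_EXX = 480 MPa.
Effective throat t_e = 0.707 × 5 = 3.535 mm.
Total length L = 710 mm; A_we = 3.535 × 710 = 2510 mm².
F_nw = 0.6 F_EXX = 0.6 × 480 = 288 MPa.
φR_n = 0.75 × 288 × 2510 × 10⁻³ = 542.1 kN.

φR_n ≈ 542 kN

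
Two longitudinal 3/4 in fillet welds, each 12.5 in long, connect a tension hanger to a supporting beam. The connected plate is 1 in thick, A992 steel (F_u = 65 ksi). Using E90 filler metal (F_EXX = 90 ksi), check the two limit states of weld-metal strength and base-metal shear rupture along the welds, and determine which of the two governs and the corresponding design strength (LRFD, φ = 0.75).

φR_n ≈ 537 kip (weld metal governs)

t_e = 0.707 × 0.75 = 0.5302 in; L = 25 in.
Weld metal: φR_n = 0.75 × 0.6 × 90 × 0.5302 × 25 = 536.9 kip.
Base metal (shear rupture): φR_n = 0.75 × 0.6 × 65 × 1 × 25 = 731.2 kip.
Governing: weld metal.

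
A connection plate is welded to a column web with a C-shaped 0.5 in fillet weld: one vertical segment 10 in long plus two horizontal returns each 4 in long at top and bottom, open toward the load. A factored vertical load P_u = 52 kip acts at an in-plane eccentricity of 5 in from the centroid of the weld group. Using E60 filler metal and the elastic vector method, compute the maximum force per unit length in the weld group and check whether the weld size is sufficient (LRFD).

f_max ≈ 6.89 kip/in; adequate

E60XX → F_EXX = 60 ksi.
Total weld length L_w = 18 in. Treat welds as unit-width lines.
Centroid: x̄ = 2×4×2 / 18 = 0.8889 in from the vertical weld.
Polar moment about centroid: J = I_x + I_y = [10³/12 + 2×4×5²] + [10×0.8889² + 2(4³/12 + 4×1.111²)] = 311.8 in³.
Direct shear f_v = P/L_w = 52 / 18 = 2.889 kip/in (vertical).
Torsion M = P·e = 52 × 5 = 260 kip·in.
Critical point at (x, y) = (3.111, 5) from centroid. f_tx = M·y/J = 4.17 kip/in; f_ty = M·x/J = 2.594 kip/in.
Resultant f_max = √[f_tx² + (f_v + f_ty)²] = √[4.17² + (2.889 + 2.594)²] = 6.889 kip/in.
Capacity per unit length: φr_n = 0.75 × 0.6 × 60 × (0.707 × 0.5) = 9.544 kip/in.
6.889 ≤ 9.544 → adequate.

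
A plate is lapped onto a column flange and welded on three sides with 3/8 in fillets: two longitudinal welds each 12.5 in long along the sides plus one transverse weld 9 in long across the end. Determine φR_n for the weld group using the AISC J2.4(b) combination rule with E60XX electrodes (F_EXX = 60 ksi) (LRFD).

φR_n ≈ 249 kips

t_e = 0.707 × 0.375 = 0.2651 in.
R_nwl = 0.6 × 60 × 0.2651 × 25 = 238.6 kips (longitudinal, 2 welds).
R_nwt = 0.6 × 60 × 0.2651 × 9 = 85.9 kips (transverse, base value).
(i) R_nwl + R_nwt = 324.5 kips; (ii) 0.85 R_nwl + 1.5 R_nwt = 331.7 kips.
R_n = max = 331.7 kips [governs: (ii)]; φR_n = 248.8 kips.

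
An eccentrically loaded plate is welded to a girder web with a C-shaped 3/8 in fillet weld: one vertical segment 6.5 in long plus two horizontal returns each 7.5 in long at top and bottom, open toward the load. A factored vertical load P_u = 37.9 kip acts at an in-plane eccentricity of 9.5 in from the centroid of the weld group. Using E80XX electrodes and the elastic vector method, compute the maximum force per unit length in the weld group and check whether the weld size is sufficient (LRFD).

f_max ≈ 8.22 kip/in; adequate

E80XX → F_EXX = 80 ksi.
Total weld length L_w = 21.5 in. Treat welds as unit-width lines.
Centroid: x̄ = 2×7.5×3.75 / 21.5 = 2.616 in from the vertical weld.
Polar moment about centroid: J = I_x + I_y = [6.5³/12 + 2×7.5×3.25²] + [6.5×2.616² + 2(7.5³/12 + 7.5×1.134²)] = 315.4 in³.
Direct shear f_v = P/L_w = 37.9 / 21.5 = 1.763 kip/in (vertical).
Torsion M = P·e = 37.9 × 9.5 = 360.05 kip·in.
Critical point at (x, y) = (4.884, 3.25) from centroid. f_tx = M·y/J = 3.71 kip/in; f_ty = M·x/J = 5.575 kip/in.
Resultant f_max = √[f_tx² + (f_v + f_ty)²] = √[3.71² + (1.763 + 5.575)²] = 8.222 kip/in.
Capacity per unit length: φr_n = 0.75 × 0.6 × 80 × (0.707 × 0.375) = 9.544 kip/in.
8.222 ≤ 9.544 → adequate.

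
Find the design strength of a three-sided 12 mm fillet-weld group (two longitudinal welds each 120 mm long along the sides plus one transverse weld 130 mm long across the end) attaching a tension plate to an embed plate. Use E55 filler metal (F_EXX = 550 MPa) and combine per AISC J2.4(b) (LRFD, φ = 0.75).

t_e = 0.707 × 12 = 8.484 mm.
R_nwl = 0.6 × 550 × 8.484 × 240 × 10⁻³ = 671.9 kN (longitudinal, 2 welds).
R_nwt = 0.6 × 550 × 8.484 × 130 × 10⁻³ = 364 kN (transverse, base value).
(i) R_nwl + R_nwt = 1036 kN; (ii) 0.85 R_nwl + 1.5 R_nwt = 1117 kN.
R_n = max = 1117 kN [governs: (ii)]; φR_n = 837.8 kN.

φR_n ≈ 838 kN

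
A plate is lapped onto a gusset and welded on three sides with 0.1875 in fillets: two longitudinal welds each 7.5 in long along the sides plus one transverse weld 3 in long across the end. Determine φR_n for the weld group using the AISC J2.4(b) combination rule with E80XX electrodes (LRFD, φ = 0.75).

φR_n ≈ 85.9 kips

E80XX → F_EXX = 80 ksi.
t_e = 0.707 × 0.1875 = 0.1326 in.
R_nwl = 0.6 × 80 × 0.1326 × 15 = 95.44 kips (longitudinal, 2 welds).
R_nwt = 0.6 × 80 × 0.1326 × 3 = 19.09 kips (transverse, base value).
(i) R_nwl + R_nwt = 114.5 kips; (ii) 0.85 R_nwl + 1.5 R_nwt = 109.8 kips.
R_n = max = 114.5 kips [governs: (i)]; φR_n = 85.9 kips.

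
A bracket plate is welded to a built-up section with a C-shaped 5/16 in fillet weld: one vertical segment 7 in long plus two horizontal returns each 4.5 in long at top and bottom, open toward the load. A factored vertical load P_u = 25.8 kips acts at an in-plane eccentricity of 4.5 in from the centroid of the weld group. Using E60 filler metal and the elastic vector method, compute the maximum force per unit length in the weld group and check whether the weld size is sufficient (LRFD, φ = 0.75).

E60XX → F_EXX = 60 ksi.
Total weld length L_w = 16 in. Treat welds as unit-width lines.
Centroid: x̄ = 2×4.5×2.25 / 16 = 1.266 in from the vertical weld.
Polar moment about centroid: J = I_x + I_y = [7³/12 + 2×4.5×3.5²] + [7×1.266² + 2(4.5³/12 + 4.5×0.9844²)] = 174 in³.
Direct shear f_v = P/L_w = 25.8 / 16 = 1.613 kip/in (vertical).
Torsion M = P·e = 25.8 × 4.5 = 116.1 kip·in.
Critical point at (x, y) = (3.234, 3.5) from centroid. f_tx = M·y/J = 2.336 kip/in; f_ty = M·x/J = 2.159 kip/in.
Resultant f_max = √[f_tx² + (f_v + f_ty)²] = √[2.336² + (1.613 + 2.159)²] = 4.436 kip/in.
Capacity per unit length: φr_n = 0.75 × 0.6 × 60 × (0.707 × 0.3125) = 5.965 kip/in.
4.436 ≤ 5.965 → adequate.

f_max ≈ 4.44 kip/in; adequate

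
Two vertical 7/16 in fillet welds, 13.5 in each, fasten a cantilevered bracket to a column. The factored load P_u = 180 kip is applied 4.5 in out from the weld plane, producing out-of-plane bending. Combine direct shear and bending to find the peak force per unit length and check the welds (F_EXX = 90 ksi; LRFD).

L_w = 2 × 13.5 = 27 in; section modulus (unit throat) S = 2 × L²/6 = 60.75 in².
Direct shear f_v = P/L_w = 180/27 = 6.667 kip/in.
Moment M = P × e = 180 × 4.5 = 810 kip·in; bending f_b = M/S = 13.33 kip/in.
f_max = √(f_v² + f_b²) = √(6.667² + 13.33²) = 14.91 kip/in.
φr_n = 0.75 × 0.6 × 90 × (0.707 × 0.4375) = 12.53 kip/in → NOT adequate.

f_max ≈ 14.9 kip/in; NOT adequate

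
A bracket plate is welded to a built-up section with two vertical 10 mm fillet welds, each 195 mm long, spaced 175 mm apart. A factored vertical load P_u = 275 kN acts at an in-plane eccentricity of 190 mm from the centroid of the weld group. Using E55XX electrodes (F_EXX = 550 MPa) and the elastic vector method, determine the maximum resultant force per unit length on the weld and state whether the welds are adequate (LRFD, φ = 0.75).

Total weld length L_w = 390 mm. Treat welds as unit-width lines.
Polar moment about centroid: J = 2[d³/12 + d(b/2)²] = 2[195³/12 + 195×87.5²] = 4222000 mm³.
Direct shear f_v = P/L_w = 275×10³ / 390 = 705.1 N/mm (vertical).
Torsion M = P·e = 275×10³ × 190 = 52250000 N·mm.
Critical point at (x, y) = (87.5, 97.5) from centroid. f_tx = M·y/J = 1207 N/mm; f_ty = M·x/J = 1083 N/mm.
Resultant f_max = √[f_tx² + (f_v + f_ty)²] = √[1207² + (705.1 + 1083)²] = 2157 N/mm.
Capacity per unit length: φr_n = 0.75 × 0.6 × 550 × (0.707 × 10) = 1750 N/mm.
2157 > 1750 → NOT adequate.

f_max ≈ 2160 N/mm; NOT adequate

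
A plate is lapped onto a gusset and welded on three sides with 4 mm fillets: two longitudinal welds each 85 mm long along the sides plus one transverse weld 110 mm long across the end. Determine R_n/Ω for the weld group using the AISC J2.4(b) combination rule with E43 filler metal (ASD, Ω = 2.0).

E43XX → F_EXX = 430 MPa.
t_e = 0.707 × 4 = 2.828 mm.
R_nwl = 0.6 × 430 × 2.828 × 170 × 10⁻³ = 124 kN (longitudinal, 2 welds).
R_nwt = 0.6 × 430 × 2.828 × 110 × 10⁻³ = 80.26 kN (transverse, base value).
(i) R_nwl + R_nwt = 204.3 kN; (ii) 0.85 R_nwl + 1.5 R_nwt = 225.8 kN.
R_n = max = 225.8 kN [governs: (ii)]; R_n/Ω = 112.9 kN.

R_n/Ω ≈ 113 kN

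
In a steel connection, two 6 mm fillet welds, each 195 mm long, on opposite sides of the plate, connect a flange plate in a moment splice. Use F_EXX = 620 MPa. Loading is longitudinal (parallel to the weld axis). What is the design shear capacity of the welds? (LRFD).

Effective throat t_e = 0.707 × 6 = 4.242 mm.
Total length L = 390 mm; A_we = 4.242 × 390 = 1654 mm².
F_nw = 0.6 F_EXX = 0.6 × 620 = 372 MPa.
φR_n = 0.75 × 372 × 1654 × 10⁻³ = 461.6 kN.

φR_n ≈ 462 kN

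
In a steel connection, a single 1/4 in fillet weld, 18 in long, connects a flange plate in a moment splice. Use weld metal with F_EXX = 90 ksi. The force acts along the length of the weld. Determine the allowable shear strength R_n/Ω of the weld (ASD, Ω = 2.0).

Effective throat t_e = 0.707 × 0.25 = 0.1767 in.
Total length L = 18 in; A_we = 0.1767 × 18 = 3.181 in².
F_nw = 0.6 F_EXX = 0.6 × 90 = 54 ksi.
R_n = 54 × 3.181 = 171.8 kips; R_n/Ω = 171.8/2.0 = 85.9 kips.

R_n/Ω ≈ 85.9 kips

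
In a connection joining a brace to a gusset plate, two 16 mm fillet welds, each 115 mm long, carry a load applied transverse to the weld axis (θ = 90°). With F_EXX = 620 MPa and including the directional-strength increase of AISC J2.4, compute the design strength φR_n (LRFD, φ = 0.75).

φR_n ≈ 1090 kN

t_e = 0.707 × 16 = 11.31 mm; A_we = 11.31 × 230 = 2602 mm².
Directional factor: 1.0 + 0.5 sin^1.5(90°) = 1.5.
F_nw = 0.6 × 620 × 1.5 = 558 MPa.
φR_n = 0.75 × 558 × 2602 × 10⁻³ = 1089 kN.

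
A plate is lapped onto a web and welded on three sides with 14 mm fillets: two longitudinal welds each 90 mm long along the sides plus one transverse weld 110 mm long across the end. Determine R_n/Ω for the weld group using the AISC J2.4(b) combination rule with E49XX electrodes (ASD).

R_n/Ω ≈ 463 kN

E49XX → F_EXX = 490 MPa.
t_e = 0.707 × 14 = 9.898 mm.
R_nwl = 0.6 × 490 × 9.898 × 180 × 10⁻³ = 523.8 kN (longitudinal, 2 welds).
R_nwt = 0.6 × 490 × 9.898 × 110 × 10⁻³ = 320.1 kN (transverse, base value).
(i) R_nwl + R_nwt = 843.9 kN; (ii) 0.85 R_nwl + 1.5 R_nwt = 925.4 kN.
R_n = max = 925.4 kN [governs: (ii)]; R_n/Ω = 462.7 kN.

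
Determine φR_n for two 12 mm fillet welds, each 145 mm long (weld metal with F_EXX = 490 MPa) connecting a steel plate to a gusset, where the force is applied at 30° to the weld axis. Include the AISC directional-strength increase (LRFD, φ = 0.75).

t_e = 0.707 × 12 = 8.484 mm; A_we = 8.484 × 290 = 2460 mm².
Directional factor: 1.0 + 0.5 sin^1.5(30°) = 1.177.
F_nw = 0.6 × 490 × 1.177 = 346 MPa.
φR_n = 0.75 × 346 × 2460 × 10⁻³ = 638.4 kN.

φR_n ≈ 638 kN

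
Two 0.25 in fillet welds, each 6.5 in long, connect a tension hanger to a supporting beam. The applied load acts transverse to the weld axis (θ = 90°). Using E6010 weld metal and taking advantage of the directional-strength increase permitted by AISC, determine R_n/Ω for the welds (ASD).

E60XX → F_EXX = 60 ksi.
t_e = 0.707 × 0.25 = 0.1767 in; A_we = 0.1767 × 13 = 2.298 in².
Directional factor: 1.0 + 0.5 sin^1.5(90°) = 1.5.
F_nw = 0.6 × 60 × 1.5 = 54 ksi.
R_n/Ω = (54 × 2.298) / 2.0 = 62.04 kips.

R_n/Ω ≈ 62 kips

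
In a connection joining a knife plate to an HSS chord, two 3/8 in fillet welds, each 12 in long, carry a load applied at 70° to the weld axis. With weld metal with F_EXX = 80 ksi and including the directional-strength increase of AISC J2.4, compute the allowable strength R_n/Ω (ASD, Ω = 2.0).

t_e = 0.707 × 0.375 = 0.2651 in; A_we = 0.2651 × 24 = 6.363 in².
Directional factor: 1.0 + 0.5 sin^1.5(70°) = 1.455.
F_nw = 0.6 × 80 × 1.455 = 69.86 ksi.
R_n/Ω = (69.86 × 6.363) / 2.0 = 222.3 kips.

R_n/Ω ≈ 222 kips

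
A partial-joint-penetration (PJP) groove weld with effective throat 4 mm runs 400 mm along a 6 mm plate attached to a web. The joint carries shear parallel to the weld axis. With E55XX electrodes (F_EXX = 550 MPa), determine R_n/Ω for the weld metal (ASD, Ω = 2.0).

Effective throat (given) t_e = 4 mm.
A_we = 4 × 400 = 1600 mm².
F_nw = 0.6 F_EXX = 330 MPa.
R_n/Ω = (330 × 1600) / 2.0 × 10⁻³ = 264 kN.

R_n/Ω ≈ 264 kN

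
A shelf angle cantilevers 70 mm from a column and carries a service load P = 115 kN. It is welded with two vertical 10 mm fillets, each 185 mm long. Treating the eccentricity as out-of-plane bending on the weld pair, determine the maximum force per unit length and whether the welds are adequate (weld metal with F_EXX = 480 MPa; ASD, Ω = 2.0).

L_w = 2 × 185 = 370 mm; section modulus (unit throat) S = 2 × L²/6 = 11410 mm².
Direct shear f_v = P/L_w = 115×10³/370 = 310.8 N/mm.
Moment M = P × e = 115×10³ × 70 = 8050000 N·mm; bending f_b = M/S = 705.6 N/mm.
f_max = √(f_v² + f_b²) = √(310.8² + 705.6²) = 771 N/mm.
r_n/Ω = (1/2.0) × 0.6 × 480 × (0.707 × 10) = 1018 N/mm → adequate.

f_max ≈ 771 N/mm; adequate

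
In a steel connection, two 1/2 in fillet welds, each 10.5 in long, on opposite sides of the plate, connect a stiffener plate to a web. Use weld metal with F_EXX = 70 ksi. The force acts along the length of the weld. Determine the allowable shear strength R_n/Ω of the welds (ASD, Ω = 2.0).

Effective throat t_e = 0.707 × 0.5 = 0.3535 in.
Total length L = 21 in; A_we = 0.3535 × 21 = 7.423 in².
F_nw = 0.6 F_EXX = 0.6 × 70 = 42 ksi.
R_n = 42 × 7.423 = 311.8 kip; R_n/Ω = 311.8/2.0 = 155.9 kip.

R_n/Ω ≈ 156 kip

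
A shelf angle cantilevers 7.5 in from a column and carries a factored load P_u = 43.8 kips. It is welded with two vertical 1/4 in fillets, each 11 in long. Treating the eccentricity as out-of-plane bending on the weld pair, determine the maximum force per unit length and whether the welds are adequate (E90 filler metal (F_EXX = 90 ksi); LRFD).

f_max ≈ 8.38 kip/in; NOT adequate

L_w = 2 × 11 = 22 in; section modulus (unit throat) S = 2 × L²/6 = 40.33 in².
Direct shear f_v = P/L_w = 43.8/22 = 1.991 kip/in.
Moment M = P × e = 43.8 × 7.5 = 328.5 kip·in; bending f_b = M/S = 8.145 kip/in.
f_max = √(f_v² + f_b²) = √(1.991² + 8.145²) = 8.384 kip/in.
φr_n = 0.75 × 0.6 × 90 × (0.707 × 0.25) = 7.158 kip/in → NOT adequate.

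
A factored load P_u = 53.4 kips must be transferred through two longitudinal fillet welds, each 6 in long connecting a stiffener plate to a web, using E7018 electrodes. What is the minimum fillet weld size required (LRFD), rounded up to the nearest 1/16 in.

w = 1/4 in

E70XX → F_EXX = 70 ksi.
Total weld length L = 12 in.
Required throat t_e = P_u / (φ × 0.6 F_EXX × L) = 53.4 / (0.75 × 0.6 × 70 × 12) = 0.1413 in.
Required leg w = t_e / 0.707 = 0.1998 in → use 1/4 in.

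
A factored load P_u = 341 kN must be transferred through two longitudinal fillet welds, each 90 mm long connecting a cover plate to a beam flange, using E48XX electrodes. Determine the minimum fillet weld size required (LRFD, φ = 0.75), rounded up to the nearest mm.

w = 13 mm

E48XX → F_EXX = 480 MPa.
Total weld length L = 180 mm.
Required throat t_e = P_u / (φ × 0.6 F_EXX × L) = 341 / (0.75 × 0.6 × 480 × 180 × 10⁻³) = 8.771 mm.
Required leg w = t_e / 0.707 = 12.41 mm → use 13 mm.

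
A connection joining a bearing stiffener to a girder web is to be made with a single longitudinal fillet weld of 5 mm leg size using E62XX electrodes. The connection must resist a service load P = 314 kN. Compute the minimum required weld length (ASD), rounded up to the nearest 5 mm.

E62XX → F_EXX = 620 MPa.
Throat t_e = 0.707 × 5 = 3.535 mm.
r_n/Ω = (0.6 × 620 × 3.535) / 2.0 = 657.5 N/mm = 0.6575 kN/mm.
L_req = P / (r_n/Ω) = 314 / 0.6575 = 477.6 mm total.
Round up → use L = 480 mm.

L = 480 mm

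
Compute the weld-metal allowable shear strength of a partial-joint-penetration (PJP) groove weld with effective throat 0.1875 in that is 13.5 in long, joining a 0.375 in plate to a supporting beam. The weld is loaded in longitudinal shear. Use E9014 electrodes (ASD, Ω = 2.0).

E90XX → F_EXX = 90 ksi.
Effective throat (given) t_e = 0.1875 in.
A_we = 0.1875 × 13.5 = 2.531 in².
F_nw = 0.6 F_EXX = 54 ksi.
R_n/Ω = (54 × 2.531) / 2.0 = 68.34 kips.

R_n/Ω ≈ 68.3 kips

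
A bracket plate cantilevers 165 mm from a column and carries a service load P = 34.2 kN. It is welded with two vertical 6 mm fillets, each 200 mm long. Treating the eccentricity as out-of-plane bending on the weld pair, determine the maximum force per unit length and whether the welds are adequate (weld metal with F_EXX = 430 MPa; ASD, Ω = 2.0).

f_max ≈ 432 N/mm; adequate

L_w = 2 × 200 = 400 mm; section modulus (unit throat) S = 2 × L²/6 = 13330 mm².
Direct shear f_v = P/L_w = 34.2×10³/400 = 85.5 N/mm.
Moment M = P × e = 34.2×10³ × 165 = 5643000 N·mm; bending f_b = M/S = 423.2 N/mm.
f_max = √(f_v² + f_b²) = √(85.5² + 423.2²) = 431.8 N/mm.
r_n/Ω = (1/2.0) × 0.6 × 430 × (0.707 × 6) = 547.2 N/mm → adequate.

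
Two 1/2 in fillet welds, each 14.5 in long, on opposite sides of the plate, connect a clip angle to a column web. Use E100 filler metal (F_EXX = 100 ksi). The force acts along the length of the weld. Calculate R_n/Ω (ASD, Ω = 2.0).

R_n/Ω ≈ 308 kip

Effective throat t_e = 0.707 × 0.5 = 0.3535 in.
Total length L = 29 in; A_we = 0.3535 × 29 = 10.25 in².
F_nw = 0.6 F_EXX = 0.6 × 100 = 60 ksi.
R_n = 60 × 10.25 = 615.1 kip; R_n/Ω = 615.1/2.0 = 307.5 kip.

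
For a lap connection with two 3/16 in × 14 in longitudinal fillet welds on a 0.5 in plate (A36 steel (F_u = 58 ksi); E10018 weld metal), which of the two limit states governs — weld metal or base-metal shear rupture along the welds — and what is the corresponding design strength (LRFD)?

E100XX → F_EXX = 100 ksi.
t_e = 0.707 × 0.1875 = 0.1326 in; L = 28 in.
Weld metal: φR_n = 0.75 × 0.6 × 100 × 0.1326 × 28 = 167 kip.
Base metal (shear rupture): φR_n = 0.75 × 0.6 × 58 × 0.5 × 28 = 365.4 kip.
Governing: weld metal.

φR_n ≈ 167 kip (weld metal governs)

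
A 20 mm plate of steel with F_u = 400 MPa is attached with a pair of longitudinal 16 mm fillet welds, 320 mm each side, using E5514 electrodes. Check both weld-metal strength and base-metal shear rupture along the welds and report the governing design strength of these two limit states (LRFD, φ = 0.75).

φR_n ≈ 1790 kN (weld metal governs)

E55XX → F_EXX = 550 MPa.
t_e = 0.707 × 16 = 11.31 mm; L = 640 mm.
Weld metal: φR_n = 0.75 × 0.6 × 550 × 11.31 × 640 × 10⁻³ = 1792 kN.
Base metal (shear rupture): φR_n = 0.75 × 0.6 × 400 × 20 × 640 × 10⁻³ = 2304 kN.
Governing: weld metal.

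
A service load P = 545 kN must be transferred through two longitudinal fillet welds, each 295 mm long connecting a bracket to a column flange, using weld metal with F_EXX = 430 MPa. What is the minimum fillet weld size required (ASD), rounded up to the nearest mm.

w = 11 mm

Total weld length L = 590 mm.
Required throat t_e = P × Ω / (0.6 F_EXX × L) = 545 × 2.0 / (0.6 × 430 × 590 × 10⁻³) = 7.161 mm.
Required leg w = t_e / 0.707 = 10.13 mm → use 11 mm.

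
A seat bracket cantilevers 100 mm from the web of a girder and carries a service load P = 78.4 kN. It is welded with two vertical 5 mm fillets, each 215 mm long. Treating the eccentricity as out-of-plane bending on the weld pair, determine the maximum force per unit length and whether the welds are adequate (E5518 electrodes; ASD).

f_max ≈ 540 N/mm; adequate

E55XX → F_EXX = 550 MPa.
L_w = 2 × 215 = 430 mm; section modulus (unit throat) S = 2 × L²/6 = 15410 mm².
Direct shear f_v = P/L_w = 78.4×10³/430 = 182.3 N/mm.
Moment M = P × e = 78.4×10³ × 100 = 7840000 N·mm; bending f_b = M/S = 508.8 N/mm.
f_max = √(f_v² + f_b²) = √(182.3² + 508.8²) = 540.5 N/mm.
r_n/Ω = (1/2.0) × 0.6 × 550 × (0.707 × 5) = 583.3 N/mm → adequate.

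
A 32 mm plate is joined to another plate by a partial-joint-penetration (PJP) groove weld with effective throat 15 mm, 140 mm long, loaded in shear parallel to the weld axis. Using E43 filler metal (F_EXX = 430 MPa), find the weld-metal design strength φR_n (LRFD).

φR_n ≈ 406 kN

Effective throat (given) t_e = 15 mm.
A_we = 15 × 140 = 2100 mm².
F_nw = 0.6 F_EXX = 258 MPa.
φR_n = 0.75 × 258 × 2100 × 10⁻³ = 406.3 kN.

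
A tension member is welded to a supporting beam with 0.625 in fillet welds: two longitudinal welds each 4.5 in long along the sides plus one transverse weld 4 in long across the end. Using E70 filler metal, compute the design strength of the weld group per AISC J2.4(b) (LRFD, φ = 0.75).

E70XX → F_EXX = 70 ksi.
t_e = 0.707 × 0.625 = 0.4419 in.
R_nwl = 0.6 × 70 × 0.4419 × 9 = 167 kip (longitudinal, 2 welds).
R_nwt = 0.6 × 70 × 0.4419 × 4 = 74.23 kip (transverse, base value).
(i) R_nwl + R_nwt = 241.3 kip; (ii) 0.85 R_nwl + 1.5 R_nwt = 253.3 kip.
R_n = max = 253.3 kip [governs: (ii)]; φR_n = 190 kip.

φR_n ≈ 190 kip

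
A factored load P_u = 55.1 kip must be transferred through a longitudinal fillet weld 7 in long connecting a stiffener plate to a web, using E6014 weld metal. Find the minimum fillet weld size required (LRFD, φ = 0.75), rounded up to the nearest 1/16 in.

E60XX → F_EXX = 60 ksi.
Total weld length L = 7 in.
Required throat t_e = P_u / (φ × 0.6 F_EXX × L) = 55.1 / (0.75 × 0.6 × 60 × 7) = 0.2915 in.
Required leg w = t_e / 0.707 = 0.4124 in → use 7/16 in.

w = 7/16 in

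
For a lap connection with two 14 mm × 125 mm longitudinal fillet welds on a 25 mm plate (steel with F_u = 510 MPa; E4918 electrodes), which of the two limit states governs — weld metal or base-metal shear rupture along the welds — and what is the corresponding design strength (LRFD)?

E49XX → F_EXX = 490 MPa.
t_e = 0.707 × 14 = 9.898 mm; L = 250 mm.
Weld metal: φR_n = 0.75 × 0.6 × 490 × 9.898 × 250 × 10⁻³ = 545.6 kN.
Base metal (shear rupture): φR_n = 0.75 × 0.6 × 510 × 25 × 250 × 10⁻³ = 1434 kN.
Governing: weld metal.

φR_n ≈ 546 kN (weld metal governs)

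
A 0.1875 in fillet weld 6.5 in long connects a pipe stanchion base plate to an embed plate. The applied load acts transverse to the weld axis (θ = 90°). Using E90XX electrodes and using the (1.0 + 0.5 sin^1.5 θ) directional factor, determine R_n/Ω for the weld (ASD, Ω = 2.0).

E90XX → F_EXX = 90 ksi.
t_e = 0.707 × 0.1875 = 0.1326 in; A_we = 0.1326 × 6.5 = 0.8617 in².
Directional factor: 1.0 + 0.5 sin^1.5(90°) = 1.5.
F_nw = 0.6 × 90 × 1.5 = 81 ksi.
R_n/Ω = (81 × 0.8617) / 2.0 = 34.9 kip.

R_n/Ω ≈ 34.9 kip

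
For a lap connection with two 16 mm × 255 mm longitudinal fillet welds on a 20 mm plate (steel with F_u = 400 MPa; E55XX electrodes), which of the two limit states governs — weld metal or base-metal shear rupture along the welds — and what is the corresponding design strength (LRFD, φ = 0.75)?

E55XX → F_EXX = 550 MPa.
t_e = 0.707 × 16 = 11.31 mm; L = 510 mm.
Weld metal: φR_n = 0.75 × 0.6 × 550 × 11.31 × 510 × 10⁻³ = 1428 kN.
Base metal (shear rupture): φR_n = 0.75 × 0.6 × 400 × 20 × 510 × 10⁻³ = 1836 kN.
Governing: weld metal.

φR_n ≈ 1430 kN (weld metal governs)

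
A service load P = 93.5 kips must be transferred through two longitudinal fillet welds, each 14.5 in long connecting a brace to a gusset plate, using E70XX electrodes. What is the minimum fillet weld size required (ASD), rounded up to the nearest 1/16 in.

w = 1/4 in

E70XX → F_EXX = 70 ksi.
Total weld length L = 29 in.
Required throat t_e = P × Ω / (0.6 F_EXX × L) = 93.5 × 2.0 / (0.6 × 70 × 29) = 0.1535 in.
Required leg w = t_e / 0.707 = 0.2172 in → use 1/4 in.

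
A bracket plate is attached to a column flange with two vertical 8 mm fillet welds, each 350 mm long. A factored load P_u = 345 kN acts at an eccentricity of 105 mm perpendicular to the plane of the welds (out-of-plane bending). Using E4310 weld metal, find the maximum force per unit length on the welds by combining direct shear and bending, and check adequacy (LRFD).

E43XX → F_EXX = 430 MPa.
L_w = 2 × 350 = 700 mm; section modulus (unit throat) S = 2 × L²/6 = 40830 mm².
Direct shear f_v = P/L_w = 345×10³/700 = 492.9 N/mm.
Moment M = P × e = 345×10³ × 105 = 36225000 N·mm; bending f_b = M/S = 887.1 N/mm.
f_max = √(f_v² + f_b²) = √(492.9² + 887.1²) = 1015 N/mm.
φr_n = 0.75 × 0.6 × 430 × (0.707 × 8) = 1094 N/mm → adequate.

f_max ≈ 1010 N/mm; adequate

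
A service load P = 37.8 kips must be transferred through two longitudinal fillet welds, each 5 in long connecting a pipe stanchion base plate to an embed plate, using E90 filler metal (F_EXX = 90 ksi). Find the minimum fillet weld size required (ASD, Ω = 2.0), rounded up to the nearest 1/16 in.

Total weld length L = 10 in.
Required throat t_e = P × Ω / (0.6 F_EXX × L) = 37.8 × 2.0 / (0.6 × 90 × 10) = 0.14 in.
Required leg w = t_e / 0.707 = 0.198 in → use 1/4 in.

w = 1/4 in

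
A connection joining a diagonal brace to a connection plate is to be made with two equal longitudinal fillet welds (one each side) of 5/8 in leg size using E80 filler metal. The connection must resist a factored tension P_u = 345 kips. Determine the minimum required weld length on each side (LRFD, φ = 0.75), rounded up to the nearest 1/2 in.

L = 11 in on each side

E80XX → F_EXX = 80 ksi.
Throat t_e = 0.707 × 0.625 = 0.4419 in.
φr_n = 0.75 × 0.6 × 80 × 0.4419 = 15.91 kips/in.
L_req = P_u / φr_n = 345 / 15.91 = 21.69 in total.
Per side: 21.69 / 2 = 10.84 in.
Round up → use L = 11 in on each side.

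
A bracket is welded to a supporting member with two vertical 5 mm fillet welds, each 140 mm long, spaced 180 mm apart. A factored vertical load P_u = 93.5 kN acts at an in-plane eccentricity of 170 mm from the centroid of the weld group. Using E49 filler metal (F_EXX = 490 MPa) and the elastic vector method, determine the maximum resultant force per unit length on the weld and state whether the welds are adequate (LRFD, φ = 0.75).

f_max ≈ 951 N/mm; NOT adequate

Total weld length L_w = 280 mm. Treat welds as unit-width lines.
Polar moment about centroid: J = 2[d³/12 + d(b/2)²] = 2[140³/12 + 140×90²] = 2725000 mm³.
Direct shear f_v = P/L_w = 93.5×10³ / 280 = 333.9 N/mm (vertical).
Torsion M = P·e = 93.5×10³ × 170 = 15895000 N·mm.
Critical point at (x, y) = (90, 70) from centroid. f_tx = M·y/J = 408.3 N/mm; f_ty = M·x/J = 524.9 N/mm.
Resultant f_max = √[f_tx² + (f_v + f_ty)²] = √[408.3² + (333.9 + 524.9)²] = 950.9 N/mm.
Capacity per unit length: φr_n = 0.75 × 0.6 × 490 × (0.707 × 5) = 779.5 N/mm.
950.9 > 779.5 → NOT adequate.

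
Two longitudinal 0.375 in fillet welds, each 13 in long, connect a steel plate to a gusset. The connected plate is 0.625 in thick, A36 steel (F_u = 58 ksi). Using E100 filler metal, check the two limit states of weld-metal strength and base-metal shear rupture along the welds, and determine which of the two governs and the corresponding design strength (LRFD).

E100XX → F_EXX = 100 ksi.
t_e = 0.707 × 0.375 = 0.2651 in; L = 26 in.
Weld metal: φR_n = 0.75 × 0.6 × 100 × 0.2651 × 26 = 310.2 kips.
Base metal (shear rupture): φR_n = 0.75 × 0.6 × 58 × 0.625 × 26 = 424.1 kips.
Governing: weld metal.

φR_n ≈ 310 kips (weld metal governs)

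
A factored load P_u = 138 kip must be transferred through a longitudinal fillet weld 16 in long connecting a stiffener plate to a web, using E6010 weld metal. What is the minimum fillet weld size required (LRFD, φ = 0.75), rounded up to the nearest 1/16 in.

E60XX → F_EXX = 60 ksi.
Total weld length L = 16 in.
Required throat t_e = P_u / (φ × 0.6 F_EXX × L) = 138 / (0.75 × 0.6 × 60 × 16) = 0.3194 in.
Required leg w = t_e / 0.707 = 0.4518 in → use 1/2 in.

w = 1/2 in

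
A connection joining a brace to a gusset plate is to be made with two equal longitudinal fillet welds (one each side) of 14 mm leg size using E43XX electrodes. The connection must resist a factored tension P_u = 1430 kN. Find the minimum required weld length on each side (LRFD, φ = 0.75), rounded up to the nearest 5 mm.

E43XX → F_EXX = 430 MPa.
Throat t_e = 0.707 × 14 = 9.898 mm.
φr_n = 0.75 × 0.6 × 430 × 9.898 × 10⁻³ = 1.915 kN/mm.
L_req = P_u / φr_n = 1430 / 1.915 = 746.6 mm total.
Per side: 746.6 / 2 = 373.3 mm.
Round up → use L = 375 mm on each side.

L = 375 mm on each side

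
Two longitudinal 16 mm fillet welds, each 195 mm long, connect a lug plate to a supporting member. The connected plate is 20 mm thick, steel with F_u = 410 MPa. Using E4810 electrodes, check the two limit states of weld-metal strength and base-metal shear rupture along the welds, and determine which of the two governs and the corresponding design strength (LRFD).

E48XX → F_EXX = 480 MPa.
t_e = 0.707 × 16 = 11.31 mm; L = 390 mm.
Weld metal: φR_n = 0.75 × 0.6 × 480 × 11.31 × 390 × 10⁻³ = 952.9 kN.
Base metal (shear rupture): φR_n = 0.75 × 0.6 × 410 × 20 × 390 × 10⁻³ = 1439 kN.
Governing: weld metal.

φR_n ≈ 953 kN (weld metal governs)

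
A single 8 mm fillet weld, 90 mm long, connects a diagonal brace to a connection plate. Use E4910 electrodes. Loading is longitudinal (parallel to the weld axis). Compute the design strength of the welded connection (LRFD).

φR_n ≈ 112 kN

E49XX → F_EXX = 490 MPa.
Effective throat t_e = 0.707 × 8 = 5.656 mm.
Total length L = 90 mm; A_we = 5.656 × 90 = 509 mm².
F_nw = 0.6 F_EXX = 0.6 × 490 = 294 MPa.
φR_n = 0.75 × 294 × 509 × 10⁻³ = 112.2 kN.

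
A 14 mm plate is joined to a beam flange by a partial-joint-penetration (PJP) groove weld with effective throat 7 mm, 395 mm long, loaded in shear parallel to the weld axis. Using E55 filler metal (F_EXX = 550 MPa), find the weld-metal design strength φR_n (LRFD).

Effective throat (given) t_e = 7 mm.
A_we = 7 × 395 = 2765 mm².
F_nw = 0.6 F_EXX = 330 MPa.
φR_n = 0.75 × 330 × 2765 × 10⁻³ = 684.3 kN.

φR_n ≈ 684 kN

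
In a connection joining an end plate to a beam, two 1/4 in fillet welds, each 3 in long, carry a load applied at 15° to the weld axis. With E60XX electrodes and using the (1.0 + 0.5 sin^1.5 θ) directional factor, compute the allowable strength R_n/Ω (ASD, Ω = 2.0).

E60XX → F_EXX = 60 ksi.
t_e = 0.707 × 0.25 = 0.1767 in; A_we = 0.1767 × 6 = 1.06 in².
Directional factor: 1.0 + 0.5 sin^1.5(15°) = 1.066.
F_nw = 0.6 × 60 × 1.066 = 38.37 ksi.
R_n/Ω = (38.37 × 1.06) / 2.0 = 20.35 kip.

R_n/Ω ≈ 20.3 kip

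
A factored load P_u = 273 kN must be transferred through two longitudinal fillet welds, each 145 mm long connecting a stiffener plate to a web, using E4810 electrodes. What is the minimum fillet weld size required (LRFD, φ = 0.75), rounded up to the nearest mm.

E48XX → F_EXX = 480 MPa.
Total weld length L = 290 mm.
Required throat t_e = P_u / (φ × 0.6 F_EXX × L) = 273 / (0.75 × 0.6 × 480 × 290 × 10⁻³) = 4.358 mm.
Required leg w = t_e / 0.707 = 6.164 mm → use 7 mm.

w = 7 mm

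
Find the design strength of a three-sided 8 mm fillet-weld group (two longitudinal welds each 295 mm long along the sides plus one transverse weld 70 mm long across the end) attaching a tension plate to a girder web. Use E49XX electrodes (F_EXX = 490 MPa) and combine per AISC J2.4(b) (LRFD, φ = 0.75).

φR_n ≈ 823 kN

t_e = 0.707 × 8 = 5.656 mm.
R_nwl = 0.6 × 490 × 5.656 × 590 × 10⁻³ = 981.1 kN (longitudinal, 2 welds).
R_nwt = 0.6 × 490 × 5.656 × 70 × 10⁻³ = 116.4 kN (transverse, base value).
(i) R_nwl + R_nwt = 1097 kN; (ii) 0.85 R_nwl + 1.5 R_nwt = 1009 kN.
R_n = max = 1097 kN [governs: (i)]; φR_n = 823.1 kN.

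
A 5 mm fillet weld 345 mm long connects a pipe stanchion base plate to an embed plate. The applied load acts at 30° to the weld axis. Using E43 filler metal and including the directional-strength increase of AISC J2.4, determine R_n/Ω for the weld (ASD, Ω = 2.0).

R_n/Ω ≈ 185 kN

E43XX → F_EXX = 430 MPa.
t_e = 0.707 × 5 = 3.535 mm; A_we = 3.535 × 345 = 1220 mm².
Directional factor: 1.0 + 0.5 sin^1.5(30°) = 1.177.
F_nw = 0.6 × 430 × 1.177 = 303.6 MPa.
R_n/Ω = (303.6 × 1220) / 2.0 × 10⁻³ = 185.1 kN.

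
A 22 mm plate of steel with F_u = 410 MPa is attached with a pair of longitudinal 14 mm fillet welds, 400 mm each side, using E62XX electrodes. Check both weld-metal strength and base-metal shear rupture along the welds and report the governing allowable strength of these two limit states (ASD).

E62XX → F_EXX = 620 MPa.
t_e = 0.707 × 14 = 9.898 mm; L = 800 mm.
Weld metal: R_n/Ω = (1/2.0) × 0.6 × 620 × 9.898 × 800 × 10⁻³ = 1473 kN.
Base metal (shear rupture): R_n/Ω = (1/2.0) × 0.6 × 410 × 22 × 800 × 10⁻³ = 2165 kN.
Governing: weld metal.

R_n/Ω ≈ 1470 kN (weld metal governs)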